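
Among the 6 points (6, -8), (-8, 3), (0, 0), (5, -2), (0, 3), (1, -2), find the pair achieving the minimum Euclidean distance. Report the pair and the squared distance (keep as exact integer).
Pair = ((0, 0), (1, -2)); squared distance = 5

Compute all C(6, 2) = 15 pairwise squared distances (x_i − x_j)² + (y_i − y_j)². The minimum is 5, attained by the pair ((0, 0), (1, -2)).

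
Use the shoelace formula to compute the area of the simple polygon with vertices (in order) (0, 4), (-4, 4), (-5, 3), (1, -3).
Area = 20

Shoelace formula: Area = (1/2) |Σ_i (x_i · y_{i+1} − x_{i+1} · y_i)| (indices mod n). Compute each cross term:
  (0)(4) − (-4)(4) = 16
  (-4)(3) − (-5)(4) = 8
  (-5)(-3) − (1)(3) = 12
  (1)(4) − (0)(-3) = 4
Sum = 40, so (signed) Area = 40/2 = 20, |Area| = 20.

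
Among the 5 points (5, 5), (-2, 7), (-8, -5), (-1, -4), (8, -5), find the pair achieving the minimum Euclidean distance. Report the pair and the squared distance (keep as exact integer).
Pair = ((-8, -5), (-1, -4)); squared distance = 50

Compute all C(5, 2) = 10 pairwise squared distances (x_i − x_j)² + (y_i − y_j)². The minimum is 50, attained by the pair ((-8, -5), (-1, -4)).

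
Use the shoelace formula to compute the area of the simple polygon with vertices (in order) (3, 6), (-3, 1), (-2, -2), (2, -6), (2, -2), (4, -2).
Area = 87/2

Shoelace formula: Area = (1/2) |Σ_i (x_i · y_{i+1} − x_{i+1} · y_i)| (indices mod n). Compute each cross term:
  (3)(1) − (-3)(6) = 21
  (-3)(-2) − (-2)(1) = 8
  (-2)(-6) − (2)(-2) = 16
  (2)(-2) − (2)(-6) = 8
  (2)(-2) − (4)(-2) = 4
  (4)(6) − (3)(-2) = 30
Sum = 87, so (signed) Area = 87/2 = 87/2, |Area| = 87/2.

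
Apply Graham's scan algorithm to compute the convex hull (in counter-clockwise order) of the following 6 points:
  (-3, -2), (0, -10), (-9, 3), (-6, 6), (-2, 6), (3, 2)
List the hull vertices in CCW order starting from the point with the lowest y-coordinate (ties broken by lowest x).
Hull (CCW) = [(0, -10), (3, 2), (-2, 6), (-6, 6), (-9, 3)]

Graham scan procedure:
  1. Find the pivot p₀ = point with lowest y (tie → lowest x): (0, -10).
  2. Sort the remaining points by polar angle around p₀.
  3. Walk through sorted points, maintaining a stack; pop the top while the last three entries make a non-left turn (cross product ≤ 0).
  4. Final stack is the convex hull in CCW order: (0, -10), (3, 2), (-2, 6), (-6, 6), (-9, 3).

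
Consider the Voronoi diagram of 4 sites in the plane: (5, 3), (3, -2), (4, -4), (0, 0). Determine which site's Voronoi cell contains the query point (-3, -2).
Nearest site = (0, 0)

The Voronoi cell of site s contains exactly those query points closer to s than to any other site. Compute squared distances from q = (-3, -2) to each site:
  (0 − -3)² + (0 − -2)² = 13
  (3 − -3)² + (-2 − -2)² = 36
  (4 − -3)² + (-4 − -2)² = 53
  (5 − -3)² + (3 − -2)² = 89
Minimum is attained by (0, 0), so q lies in its Voronoi cell.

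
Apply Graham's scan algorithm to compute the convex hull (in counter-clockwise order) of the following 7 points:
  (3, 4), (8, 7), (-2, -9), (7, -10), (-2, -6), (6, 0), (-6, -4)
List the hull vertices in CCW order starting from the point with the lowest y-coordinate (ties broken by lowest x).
Hull (CCW) = [(7, -10), (8, 7), (3, 4), (-6, -4), (-2, -9)]

Graham scan procedure:
  1. Find the pivot p₀ = point with lowest y (tie → lowest x): (7, -10).
  2. Sort the remaining points by polar angle around p₀.
  3. Walk through sorted points, maintaining a stack; pop the top while the last three entries make a non-left turn (cross product ≤ 0).
  4. Final stack is the convex hull in CCW order: (7, -10), (8, 7), (3, 4), (-6, -4), (-2, -9).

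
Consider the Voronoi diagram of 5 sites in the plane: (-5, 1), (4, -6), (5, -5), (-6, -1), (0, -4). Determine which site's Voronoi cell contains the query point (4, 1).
Nearest site = (5, -5)

The Voronoi cell of site s contains exactly those query points closer to s than to any other site. Compute squared distances from q = (4, 1) to each site:
  (5 − 4)² + (-5 − 1)² = 37
  (0 − 4)² + (-4 − 1)² = 41
  (4 − 4)² + (-6 − 1)² = 49
  (-5 − 4)² + (1 − 1)² = 81
  (-6 − 4)² + (-1 − 1)² = 104
Minimum is attained by (5, -5), so q lies in its Voronoi cell.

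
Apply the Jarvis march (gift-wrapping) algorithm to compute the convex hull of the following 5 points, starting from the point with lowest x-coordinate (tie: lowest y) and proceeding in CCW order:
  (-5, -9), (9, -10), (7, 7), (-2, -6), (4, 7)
Hull (CCW) = [(-5, -9), (9, -10), (7, 7), (4, 7)]

Jarvis march: at each step, from the current hull vertex p, select the next vertex q as the point such that every other point lies strictly to the left of (or on) the directed line p → q. (Equivalently: for every other point r, the cross product (q − p) × (r − p) ≥ 0.)
Starting point (lowest x, tie lowest y): (-5, -9). Wrap until returning to start. Resulting hull: (-5, -9), (9, -10), (7, 7), (4, 7).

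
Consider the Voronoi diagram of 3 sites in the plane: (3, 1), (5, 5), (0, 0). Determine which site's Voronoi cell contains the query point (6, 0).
Nearest site = (3, 1)

The Voronoi cell of site s contains exactly those query points closer to s than to any other site. Compute squared distances from q = (6, 0) to each site:
  (3 − 6)² + (1 − 0)² = 10
  (5 − 6)² + (5 − 0)² = 26
  (0 − 6)² + (0 − 0)² = 36
Minimum is attained by (3, 1), so q lies in its Voronoi cell.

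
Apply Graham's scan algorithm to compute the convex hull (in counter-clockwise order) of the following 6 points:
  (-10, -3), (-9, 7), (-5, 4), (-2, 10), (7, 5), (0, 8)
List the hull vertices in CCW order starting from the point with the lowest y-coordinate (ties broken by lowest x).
Hull (CCW) = [(-10, -3), (7, 5), (-2, 10), (-9, 7)]

Graham scan procedure:
  1. Find the pivot p₀ = point with lowest y (tie → lowest x): (-10, -3).
  2. Sort the remaining points by polar angle around p₀.
  3. Walk through sorted points, maintaining a stack; pop the top while the last three entries make a non-left turn (cross product ≤ 0).
  4. Final stack is the convex hull in CCW order: (-10, -3), (7, 5), (-2, 10), (-9, 7).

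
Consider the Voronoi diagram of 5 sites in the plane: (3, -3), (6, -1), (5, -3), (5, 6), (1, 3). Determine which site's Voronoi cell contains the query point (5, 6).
Nearest site = (5, 6)

The Voronoi cell of site s contains exactly those query points closer to s than to any other site. Compute squared distances from q = (5, 6) to each site:
  (5 − 5)² + (6 − 6)² = 0
  (1 − 5)² + (3 − 6)² = 25
  (6 − 5)² + (-1 − 6)² = 50
  (5 − 5)² + (-3 − 6)² = 81
  (3 − 5)² + (-3 − 6)² = 85
Minimum is attained by (5, 6), so q lies in its Voronoi cell.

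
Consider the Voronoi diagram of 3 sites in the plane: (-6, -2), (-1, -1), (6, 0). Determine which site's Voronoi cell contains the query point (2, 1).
Nearest site = (-1, -1)

The Voronoi cell of site s contains exactly those query points closer to s than to any other site. Compute squared distances from q = (2, 1) to each site:
  (-1 − 2)² + (-1 − 1)² = 13
  (6 − 2)² + (0 − 1)² = 17
  (-6 − 2)² + (-2 − 1)² = 73
Minimum is attained by (-1, -1), so q lies in its Voronoi cell.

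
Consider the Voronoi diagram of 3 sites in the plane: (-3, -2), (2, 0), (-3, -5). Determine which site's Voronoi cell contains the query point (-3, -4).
Nearest site = (-3, -5)

The Voronoi cell of site s contains exactly those query points closer to s than to any other site. Compute squared distances from q = (-3, -4) to each site:
  (-3 − -3)² + (-5 − -4)² = 1
  (-3 − -3)² + (-2 − -4)² = 4
  (2 − -3)² + (0 − -4)² = 41
Minimum is attained by (-3, -5), so q lies in its Voronoi cell.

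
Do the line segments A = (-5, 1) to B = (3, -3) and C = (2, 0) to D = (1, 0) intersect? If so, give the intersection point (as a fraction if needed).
No (intersection of containing lines falls outside at least one segment)

Parametrize and solve: t = 1/4, s = 5. At least one of these is outside [0, 1], so the segments do not intersect.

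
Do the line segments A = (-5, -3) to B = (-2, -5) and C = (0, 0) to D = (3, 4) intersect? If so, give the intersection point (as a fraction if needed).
No (intersection of containing lines falls outside at least one segment)

Parametrize and solve: t = 11/18, s = -19/18. At least one of these is outside [0, 1], so the segments do not intersect.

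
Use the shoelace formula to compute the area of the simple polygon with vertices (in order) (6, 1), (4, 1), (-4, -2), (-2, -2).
Area = 6

Shoelace formula: Area = (1/2) |Σ_i (x_i · y_{i+1} − x_{i+1} · y_i)| (indices mod n). Compute each cross term:
  (6)(1) − (4)(1) = 2
  (4)(-2) − (-4)(1) = -4
  (-4)(-2) − (-2)(-2) = 4
  (-2)(1) − (6)(-2) = 10
Sum = 12, so (signed) Area = 12/2 = 6, |Area| = 6.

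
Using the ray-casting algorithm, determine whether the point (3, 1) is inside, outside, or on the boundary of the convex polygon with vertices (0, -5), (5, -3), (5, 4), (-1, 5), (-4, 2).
The point (3, 1) lies strictly inside the polygon

Cast a horizontal ray to the right from the query point and count how many polygon edges it crosses (each edge strictly once or zero times, handled with the usual half-open convention). 
Parity of crossings → odd ⇒ inside.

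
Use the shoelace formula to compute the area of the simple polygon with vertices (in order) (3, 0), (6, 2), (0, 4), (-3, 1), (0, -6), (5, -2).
Area = 48

Shoelace formula: Area = (1/2) |Σ_i (x_i · y_{i+1} − x_{i+1} · y_i)| (indices mod n). Compute each cross term:
  (3)(2) − (6)(0) = 6
  (6)(4) − (0)(2) = 24
  (0)(1) − (-3)(4) = 12
  (-3)(-6) − (0)(1) = 18
  (0)(-2) − (5)(-6) = 30
  (5)(0) − (3)(-2) = 6
Sum = 96, so (signed) Area = 96/2 = 48, |Area| = 48.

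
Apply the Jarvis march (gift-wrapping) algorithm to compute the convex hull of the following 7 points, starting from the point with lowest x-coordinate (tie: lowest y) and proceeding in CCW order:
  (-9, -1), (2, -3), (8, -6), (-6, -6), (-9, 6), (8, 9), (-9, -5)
Hull (CCW) = [(-9, -5), (-6, -6), (8, -6), (8, 9), (-9, 6)]

Jarvis march: at each step, from the current hull vertex p, select the next vertex q as the point such that every other point lies strictly to the left of (or on) the directed line p → q. (Equivalently: for every other point r, the cross product (q − p) × (r − p) ≥ 0.)
Starting point (lowest x, tie lowest y): (-9, -5). Wrap until returning to start. Resulting hull: (-9, -5), (-6, -6), (8, -6), (8, 9), (-9, 6).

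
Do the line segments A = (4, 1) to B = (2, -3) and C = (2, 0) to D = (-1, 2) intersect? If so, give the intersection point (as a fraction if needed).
No (intersection of containing lines falls outside at least one segment)

Parametrize and solve: t = 7/16, s = -3/8. At least one of these is outside [0, 1], so the segments do not intersect.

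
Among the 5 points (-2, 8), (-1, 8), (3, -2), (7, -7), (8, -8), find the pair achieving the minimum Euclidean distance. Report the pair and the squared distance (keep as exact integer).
Pair = ((-2, 8), (-1, 8)); squared distance = 1

Compute all C(5, 2) = 10 pairwise squared distances (x_i − x_j)² + (y_i − y_j)². The minimum is 1, attained by the pair ((-2, 8), (-1, 8)).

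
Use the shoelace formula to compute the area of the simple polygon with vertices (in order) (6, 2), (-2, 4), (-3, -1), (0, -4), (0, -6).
Area = 45

Shoelace formula: Area = (1/2) |Σ_i (x_i · y_{i+1} − x_{i+1} · y_i)| (indices mod n). Compute each cross term:
  (6)(4) − (-2)(2) = 28
  (-2)(-1) − (-3)(4) = 14
  (-3)(-4) − (0)(-1) = 12
  (0)(-6) − (0)(-4) = 0
  (0)(2) − (6)(-6) = 36
Sum = 90, so (signed) Area = 90/2 = 45, |Area| = 45.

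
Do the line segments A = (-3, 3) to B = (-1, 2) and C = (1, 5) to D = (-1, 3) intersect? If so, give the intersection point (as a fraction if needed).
No (intersection of containing lines falls outside at least one segment)

Parametrize and solve: t = 2/3, s = 4/3. At least one of these is outside [0, 1], so the segments do not intersect.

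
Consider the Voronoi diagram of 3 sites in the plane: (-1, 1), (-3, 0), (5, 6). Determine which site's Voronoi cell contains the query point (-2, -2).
Nearest site = (-3, 0)

The Voronoi cell of site s contains exactly those query points closer to s than to any other site. Compute squared distances from q = (-2, -2) to each site:
  (-3 − -2)² + (0 − -2)² = 5
  (-1 − -2)² + (1 − -2)² = 10
  (5 − -2)² + (6 − -2)² = 113
Minimum is attained by (-3, 0), so q lies in its Voronoi cell.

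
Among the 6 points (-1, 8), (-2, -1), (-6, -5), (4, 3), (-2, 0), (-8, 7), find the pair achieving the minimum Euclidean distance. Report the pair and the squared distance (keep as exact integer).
Pair = ((-2, -1), (-2, 0)); squared distance = 1

Compute all C(6, 2) = 15 pairwise squared distances (x_i − x_j)² + (y_i − y_j)². The minimum is 1, attained by the pair ((-2, -1), (-2, 0)).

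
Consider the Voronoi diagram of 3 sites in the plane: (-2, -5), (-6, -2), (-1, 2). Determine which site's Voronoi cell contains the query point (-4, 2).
Nearest site = (-1, 2)

The Voronoi cell of site s contains exactly those query points closer to s than to any other site. Compute squared distances from q = (-4, 2) to each site:
  (-1 − -4)² + (2 − 2)² = 9
  (-6 − -4)² + (-2 − 2)² = 20
  (-2 − -4)² + (-5 − 2)² = 53
Minimum is attained by (-1, 2), so q lies in its Voronoi cell.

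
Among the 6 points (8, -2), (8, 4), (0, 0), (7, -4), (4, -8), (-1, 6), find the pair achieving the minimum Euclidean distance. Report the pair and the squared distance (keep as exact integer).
Pair = ((8, -2), (7, -4)); squared distance = 5

Compute all C(6, 2) = 15 pairwise squared distances (x_i − x_j)² + (y_i − y_j)². The minimum is 5, attained by the pair ((8, -2), (7, -4)).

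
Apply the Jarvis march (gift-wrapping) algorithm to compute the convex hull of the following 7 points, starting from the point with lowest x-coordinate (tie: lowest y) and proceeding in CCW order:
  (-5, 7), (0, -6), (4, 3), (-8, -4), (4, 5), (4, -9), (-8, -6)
Hull (CCW) = [(-8, -6), (4, -9), (4, 5), (-5, 7), (-8, -4)]

Jarvis march: at each step, from the current hull vertex p, select the next vertex q as the point such that every other point lies strictly to the left of (or on) the directed line p → q. (Equivalently: for every other point r, the cross product (q − p) × (r − p) ≥ 0.)
Starting point (lowest x, tie lowest y): (-8, -6). Wrap until returning to start. Resulting hull: (-8, -6), (4, -9), (4, 5), (-5, 7), (-8, -4).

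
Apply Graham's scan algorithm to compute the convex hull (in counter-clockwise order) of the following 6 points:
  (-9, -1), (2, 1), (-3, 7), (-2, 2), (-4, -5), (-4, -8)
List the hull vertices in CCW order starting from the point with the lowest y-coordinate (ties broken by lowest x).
Hull (CCW) = [(-4, -8), (2, 1), (-3, 7), (-9, -1)]

Graham scan procedure:
  1. Find the pivot p₀ = point with lowest y (tie → lowest x): (-4, -8).
  2. Sort the remaining points by polar angle around p₀.
  3. Walk through sorted points, maintaining a stack; pop the top while the last three entries make a non-left turn (cross product ≤ 0).
  4. Final stack is the convex hull in CCW order: (-4, -8), (2, 1), (-3, 7), (-9, -1).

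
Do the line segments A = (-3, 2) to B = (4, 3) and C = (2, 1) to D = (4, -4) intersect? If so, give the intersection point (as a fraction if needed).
No (intersection of containing lines falls outside at least one segment)

Parametrize and solve: t = 23/37, s = -12/37. At least one of these is outside [0, 1], so the segments do not intersect.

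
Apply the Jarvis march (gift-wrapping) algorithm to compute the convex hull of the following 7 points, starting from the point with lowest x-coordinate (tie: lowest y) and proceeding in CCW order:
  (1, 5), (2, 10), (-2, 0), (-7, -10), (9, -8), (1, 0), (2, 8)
Hull (CCW) = [(-7, -10), (9, -8), (2, 10)]

Jarvis march: at each step, from the current hull vertex p, select the next vertex q as the point such that every other point lies strictly to the left of (or on) the directed line p → q. (Equivalently: for every other point r, the cross product (q − p) × (r − p) ≥ 0.)
Starting point (lowest x, tie lowest y): (-7, -10). Wrap until returning to start. Resulting hull: (-7, -10), (9, -8), (2, 10).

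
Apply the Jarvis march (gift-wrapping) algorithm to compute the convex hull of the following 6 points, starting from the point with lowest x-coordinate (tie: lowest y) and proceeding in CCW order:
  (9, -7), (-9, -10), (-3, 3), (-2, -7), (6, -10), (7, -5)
Hull (CCW) = [(-9, -10), (6, -10), (9, -7), (7, -5), (-3, 3)]

Jarvis march: at each step, from the current hull vertex p, select the next vertex q as the point such that every other point lies strictly to the left of (or on) the directed line p → q. (Equivalently: for every other point r, the cross product (q − p) × (r − p) ≥ 0.)
Starting point (lowest x, tie lowest y): (-9, -10). Wrap until returning to start. Resulting hull: (-9, -10), (6, -10), (9, -7), (7, -5), (-3, 3).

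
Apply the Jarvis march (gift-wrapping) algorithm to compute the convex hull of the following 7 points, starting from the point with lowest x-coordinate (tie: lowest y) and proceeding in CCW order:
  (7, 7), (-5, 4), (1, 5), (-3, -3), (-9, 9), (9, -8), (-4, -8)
Hull (CCW) = [(-9, 9), (-4, -8), (9, -8), (7, 7)]

Jarvis march: at each step, from the current hull vertex p, select the next vertex q as the point such that every other point lies strictly to the left of (or on) the directed line p → q. (Equivalently: for every other point r, the cross product (q − p) × (r − p) ≥ 0.)
Starting point (lowest x, tie lowest y): (-9, 9). Wrap until returning to start. Resulting hull: (-9, 9), (-4, -8), (9, -8), (7, 7).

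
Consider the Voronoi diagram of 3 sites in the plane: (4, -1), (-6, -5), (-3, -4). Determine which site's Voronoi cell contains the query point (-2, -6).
Nearest site = (-3, -4)

The Voronoi cell of site s contains exactly those query points closer to s than to any other site. Compute squared distances from q = (-2, -6) to each site:
  (-3 − -2)² + (-4 − -6)² = 5
  (-6 − -2)² + (-5 − -6)² = 17
  (4 − -2)² + (-1 − -6)² = 61
Minimum is attained by (-3, -4), so q lies in its Voronoi cell.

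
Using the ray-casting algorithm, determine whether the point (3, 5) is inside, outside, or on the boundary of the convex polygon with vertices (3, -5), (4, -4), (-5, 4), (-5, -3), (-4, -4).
The point (3, 5) lies strictly outside the polygon

Cast a horizontal ray to the right from the query point and count how many polygon edges it crosses (each edge strictly once or zero times, handled with the usual half-open convention). 
Parity of crossings → even ⇒ outside.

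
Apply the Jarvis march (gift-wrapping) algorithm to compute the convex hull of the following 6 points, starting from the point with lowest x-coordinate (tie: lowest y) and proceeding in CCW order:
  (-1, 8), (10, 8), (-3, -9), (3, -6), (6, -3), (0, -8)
Hull (CCW) = [(-3, -9), (0, -8), (3, -6), (6, -3), (10, 8), (-1, 8)]

Jarvis march: at each step, from the current hull vertex p, select the next vertex q as the point such that every other point lies strictly to the left of (or on) the directed line p → q. (Equivalently: for every other point r, the cross product (q − p) × (r − p) ≥ 0.)
Starting point (lowest x, tie lowest y): (-3, -9). Wrap until returning to start. Resulting hull: (-3, -9), (0, -8), (3, -6), (6, -3), (10, 8), (-1, 8).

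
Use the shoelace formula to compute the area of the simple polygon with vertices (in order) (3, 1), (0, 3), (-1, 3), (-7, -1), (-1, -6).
Area = 46

Shoelace formula: Area = (1/2) |Σ_i (x_i · y_{i+1} − x_{i+1} · y_i)| (indices mod n). Compute each cross term:
  (3)(3) − (0)(1) = 9
  (0)(3) − (-1)(3) = 3
  (-1)(-1) − (-7)(3) = 22
  (-7)(-6) − (-1)(-1) = 41
  (-1)(1) − (3)(-6) = 17
Sum = 92, so (signed) Area = 92/2 = 46, |Area| = 46.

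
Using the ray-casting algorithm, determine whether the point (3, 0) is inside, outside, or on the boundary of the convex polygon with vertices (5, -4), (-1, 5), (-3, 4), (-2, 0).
The point (3, 0) lies strictly outside the polygon

Cast a horizontal ray to the right from the query point and count how many polygon edges it crosses (each edge strictly once or zero times, handled with the usual half-open convention). 
Parity of crossings → even ⇒ outside.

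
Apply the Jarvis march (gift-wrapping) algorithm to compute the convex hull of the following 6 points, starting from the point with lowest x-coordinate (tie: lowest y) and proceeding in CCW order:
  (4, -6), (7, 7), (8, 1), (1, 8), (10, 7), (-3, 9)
Hull (CCW) = [(-3, 9), (4, -6), (8, 1), (10, 7)]

Jarvis march: at each step, from the current hull vertex p, select the next vertex q as the point such that every other point lies strictly to the left of (or on) the directed line p → q. (Equivalently: for every other point r, the cross product (q − p) × (r − p) ≥ 0.)
Starting point (lowest x, tie lowest y): (-3, 9). Wrap until returning to start. Resulting hull: (-3, 9), (4, -6), (8, 1), (10, 7).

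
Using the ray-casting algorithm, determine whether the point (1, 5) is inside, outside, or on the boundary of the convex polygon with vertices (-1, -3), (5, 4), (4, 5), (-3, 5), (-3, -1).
The point (1, 5) lies on the polygon boundary

Boundary check: the query satisfies the collinearity and bounding-box conditions for some polygon edge, so it lies exactly on the boundary.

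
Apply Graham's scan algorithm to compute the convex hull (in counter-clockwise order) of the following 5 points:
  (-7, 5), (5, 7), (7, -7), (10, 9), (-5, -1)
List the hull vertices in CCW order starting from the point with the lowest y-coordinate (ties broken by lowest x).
Hull (CCW) = [(7, -7), (10, 9), (-7, 5), (-5, -1)]

Graham scan procedure:
  1. Find the pivot p₀ = point with lowest y (tie → lowest x): (7, -7).
  2. Sort the remaining points by polar angle around p₀.
  3. Walk through sorted points, maintaining a stack; pop the top while the last three entries make a non-left turn (cross product ≤ 0).
  4. Final stack is the convex hull in CCW order: (7, -7), (10, 9), (-7, 5), (-5, -1).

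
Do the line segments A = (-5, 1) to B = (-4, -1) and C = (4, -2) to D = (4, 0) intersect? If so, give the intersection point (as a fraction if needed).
No (intersection of containing lines falls outside at least one segment)

Parametrize and solve: t = 9, s = -15/2. At least one of these is outside [0, 1], so the segments do not intersect.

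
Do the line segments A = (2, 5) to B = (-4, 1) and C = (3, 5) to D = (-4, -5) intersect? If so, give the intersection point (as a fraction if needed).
No (intersection of containing lines falls outside at least one segment)

Parametrize and solve: t = -5/16, s = -1/8. At least one of these is outside [0, 1], so the segments do not intersect.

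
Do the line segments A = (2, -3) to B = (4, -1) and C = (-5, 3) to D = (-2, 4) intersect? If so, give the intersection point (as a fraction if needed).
No (intersection of containing lines falls outside at least one segment)

Parametrize and solve: t = 25/4, s = 13/2. At least one of these is outside [0, 1], so the segments do not intersect.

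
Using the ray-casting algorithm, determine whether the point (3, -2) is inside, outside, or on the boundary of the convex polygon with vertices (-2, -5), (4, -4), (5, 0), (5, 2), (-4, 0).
The point (3, -2) lies strictly inside the polygon

Cast a horizontal ray to the right from the query point and count how many polygon edges it crosses (each edge strictly once or zero times, handled with the usual half-open convention). 
Parity of crossings → odd ⇒ inside.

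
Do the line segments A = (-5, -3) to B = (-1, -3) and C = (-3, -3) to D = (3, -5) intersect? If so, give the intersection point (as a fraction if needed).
Yes; intersection at (-3, -3) (t = 1/2 on AB, s = 0 on CD)

Parametrize AB as A + t(B − A) = (-5 + 4 t, -3 + 0 t) and CD as C + s(D − C) = (-3 + 6 s, -3 + -2 s). Solve the linear system for (t, s). Determinant = 8 ≠ 0, so a unique intersection of the containing lines exists. Solution: t = 1/2, s = 0 — both in [0, 1], so the segments cross. Intersection point: (-3, -3).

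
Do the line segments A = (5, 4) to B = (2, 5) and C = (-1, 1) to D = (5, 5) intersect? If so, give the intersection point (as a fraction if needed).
Yes; intersection at (4, 13/3) (t = 1/3 on AB, s = 5/6 on CD)

Parametrize AB as A + t(B − A) = (5 + -3 t, 4 + 1 t) and CD as C + s(D − C) = (-1 + 6 s, 1 + 4 s). Solve the linear system for (t, s). Determinant = 18 ≠ 0, so a unique intersection of the containing lines exists. Solution: t = 1/3, s = 5/6 — both in [0, 1], so the segments cross. Intersection point: (4, 13/3).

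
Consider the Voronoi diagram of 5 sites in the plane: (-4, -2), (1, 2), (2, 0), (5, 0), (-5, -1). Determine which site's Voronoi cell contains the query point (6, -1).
Nearest site = (5, 0)

The Voronoi cell of site s contains exactly those query points closer to s than to any other site. Compute squared distances from q = (6, -1) to each site:
  (5 − 6)² + (0 − -1)² = 2
  (2 − 6)² + (0 − -1)² = 17
  (1 − 6)² + (2 − -1)² = 34
  (-4 − 6)² + (-2 − -1)² = 101
  (-5 − 6)² + (-1 − -1)² = 121
Minimum is attained by (5, 0), so q lies in its Voronoi cell.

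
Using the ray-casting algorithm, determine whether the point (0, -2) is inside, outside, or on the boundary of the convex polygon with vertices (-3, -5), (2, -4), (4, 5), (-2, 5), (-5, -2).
The point (0, -2) lies strictly inside the polygon

Cast a horizontal ray to the right from the query point and count how many polygon edges it crosses (each edge strictly once or zero times, handled with the usual half-open convention). 
Parity of crossings → odd ⇒ inside.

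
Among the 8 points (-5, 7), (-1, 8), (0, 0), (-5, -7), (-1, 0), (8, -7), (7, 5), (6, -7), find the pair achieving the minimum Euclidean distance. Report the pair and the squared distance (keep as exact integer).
Pair = ((0, 0), (-1, 0)); squared distance = 1

Compute all C(8, 2) = 28 pairwise squared distances (x_i − x_j)² + (y_i − y_j)². The minimum is 1, attained by the pair ((0, 0), (-1, 0)).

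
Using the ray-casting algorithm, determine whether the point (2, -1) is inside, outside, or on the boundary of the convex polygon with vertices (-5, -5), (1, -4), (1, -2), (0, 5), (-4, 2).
The point (2, -1) lies strictly outside the polygon

Cast a horizontal ray to the right from the query point and count how many polygon edges it crosses (each edge strictly once or zero times, handled with the usual half-open convention). 
Parity of crossings → even ⇒ outside.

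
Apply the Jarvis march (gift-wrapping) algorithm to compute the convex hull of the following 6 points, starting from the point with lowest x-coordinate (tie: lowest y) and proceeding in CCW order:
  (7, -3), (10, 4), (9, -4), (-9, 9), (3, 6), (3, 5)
Hull (CCW) = [(-9, 9), (7, -3), (9, -4), (10, 4), (3, 6)]

Jarvis march: at each step, from the current hull vertex p, select the next vertex q as the point such that every other point lies strictly to the left of (or on) the directed line p → q. (Equivalently: for every other point r, the cross product (q − p) × (r − p) ≥ 0.)
Starting point (lowest x, tie lowest y): (-9, 9). Wrap until returning to start. Resulting hull: (-9, 9), (7, -3), (9, -4), (10, 4), (3, 6).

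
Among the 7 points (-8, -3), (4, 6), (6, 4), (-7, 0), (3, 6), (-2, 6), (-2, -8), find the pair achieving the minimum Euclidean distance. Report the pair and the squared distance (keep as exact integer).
Pair = ((4, 6), (3, 6)); squared distance = 1

Compute all C(7, 2) = 21 pairwise squared distances (x_i − x_j)² + (y_i − y_j)². The minimum is 1, attained by the pair ((4, 6), (3, 6)).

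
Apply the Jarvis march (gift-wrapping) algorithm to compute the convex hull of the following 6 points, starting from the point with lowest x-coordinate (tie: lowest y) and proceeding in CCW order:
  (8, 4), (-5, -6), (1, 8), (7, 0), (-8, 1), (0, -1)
Hull (CCW) = [(-8, 1), (-5, -6), (7, 0), (8, 4), (1, 8)]

Jarvis march: at each step, from the current hull vertex p, select the next vertex q as the point such that every other point lies strictly to the left of (or on) the directed line p → q. (Equivalently: for every other point r, the cross product (q − p) × (r − p) ≥ 0.)
Starting point (lowest x, tie lowest y): (-8, 1). Wrap until returning to start. Resulting hull: (-8, 1), (-5, -6), (7, 0), (8, 4), (1, 8).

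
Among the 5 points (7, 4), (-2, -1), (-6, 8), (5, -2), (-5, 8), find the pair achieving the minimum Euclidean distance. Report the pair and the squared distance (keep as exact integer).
Pair = ((-6, 8), (-5, 8)); squared distance = 1

Compute all C(5, 2) = 10 pairwise squared distances (x_i − x_j)² + (y_i − y_j)². The minimum is 1, attained by the pair ((-6, 8), (-5, 8)).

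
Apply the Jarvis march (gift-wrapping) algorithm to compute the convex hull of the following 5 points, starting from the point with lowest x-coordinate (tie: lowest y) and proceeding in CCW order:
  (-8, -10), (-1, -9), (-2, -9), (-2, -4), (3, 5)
Hull (CCW) = [(-8, -10), (-1, -9), (3, 5)]

Jarvis march: at each step, from the current hull vertex p, select the next vertex q as the point such that every other point lies strictly to the left of (or on) the directed line p → q. (Equivalently: for every other point r, the cross product (q − p) × (r − p) ≥ 0.)
Starting point (lowest x, tie lowest y): (-8, -10). Wrap until returning to start. Resulting hull: (-8, -10), (-1, -9), (3, 5).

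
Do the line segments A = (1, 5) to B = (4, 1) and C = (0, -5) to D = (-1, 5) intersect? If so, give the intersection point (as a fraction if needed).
No (intersection of containing lines falls outside at least one segment)

Parametrize and solve: t = -10/13, s = 17/13. At least one of these is outside [0, 1], so the segments do not intersect.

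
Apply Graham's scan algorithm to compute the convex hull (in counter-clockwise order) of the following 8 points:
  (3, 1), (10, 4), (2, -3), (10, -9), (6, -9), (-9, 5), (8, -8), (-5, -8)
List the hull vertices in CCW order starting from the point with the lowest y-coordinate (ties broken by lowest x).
Hull (CCW) = [(6, -9), (10, -9), (10, 4), (-9, 5), (-5, -8)]

Graham scan procedure:
  1. Find the pivot p₀ = point with lowest y (tie → lowest x): (6, -9).
  2. Sort the remaining points by polar angle around p₀.
  3. Walk through sorted points, maintaining a stack; pop the top while the last three entries make a non-left turn (cross product ≤ 0).
  4. Final stack is the convex hull in CCW order: (6, -9), (10, -9), (10, 4), (-9, 5), (-5, -8).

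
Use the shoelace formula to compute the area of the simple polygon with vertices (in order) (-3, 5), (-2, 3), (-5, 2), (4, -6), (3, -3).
Area = 23

Shoelace formula: Area = (1/2) |Σ_i (x_i · y_{i+1} − x_{i+1} · y_i)| (indices mod n). Compute each cross term:
  (-3)(3) − (-2)(5) = 1
  (-2)(2) − (-5)(3) = 11
  (-5)(-6) − (4)(2) = 22
  (4)(-3) − (3)(-6) = 6
  (3)(5) − (-3)(-3) = 6
Sum = 46, so (signed) Area = 46/2 = 23, |Area| = 23.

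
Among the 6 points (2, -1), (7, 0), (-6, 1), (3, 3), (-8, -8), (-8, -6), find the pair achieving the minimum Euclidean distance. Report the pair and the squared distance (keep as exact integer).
Pair = ((-8, -8), (-8, -6)); squared distance = 4

Compute all C(6, 2) = 15 pairwise squared distances (x_i − x_j)² + (y_i − y_j)². The minimum is 4, attained by the pair ((-8, -8), (-8, -6)).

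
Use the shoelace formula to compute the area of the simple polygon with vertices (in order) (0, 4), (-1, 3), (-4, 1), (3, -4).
Area = 20

Shoelace formula: Area = (1/2) |Σ_i (x_i · y_{i+1} − x_{i+1} · y_i)| (indices mod n). Compute each cross term:
  (0)(3) − (-1)(4) = 4
  (-1)(1) − (-4)(3) = 11
  (-4)(-4) − (3)(1) = 13
  (3)(4) − (0)(-4) = 12
Sum = 40, so (signed) Area = 40/2 = 20, |Area| = 20.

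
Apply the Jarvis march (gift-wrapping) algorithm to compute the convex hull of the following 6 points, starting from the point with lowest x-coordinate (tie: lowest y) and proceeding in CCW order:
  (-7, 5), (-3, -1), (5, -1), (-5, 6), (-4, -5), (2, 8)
Hull (CCW) = [(-7, 5), (-4, -5), (5, -1), (2, 8), (-5, 6)]

Jarvis march: at each step, from the current hull vertex p, select the next vertex q as the point such that every other point lies strictly to the left of (or on) the directed line p → q. (Equivalently: for every other point r, the cross product (q − p) × (r − p) ≥ 0.)
Starting point (lowest x, tie lowest y): (-7, 5). Wrap until returning to start. Resulting hull: (-7, 5), (-4, -5), (5, -1), (2, 8), (-5, 6).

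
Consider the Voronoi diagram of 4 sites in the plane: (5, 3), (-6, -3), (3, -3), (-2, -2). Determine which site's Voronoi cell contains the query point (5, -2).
Nearest site = (3, -3)

The Voronoi cell of site s contains exactly those query points closer to s than to any other site. Compute squared distances from q = (5, -2) to each site:
  (3 − 5)² + (-3 − -2)² = 5
  (5 − 5)² + (3 − -2)² = 25
  (-2 − 5)² + (-2 − -2)² = 49
  (-6 − 5)² + (-3 − -2)² = 122
Minimum is attained by (3, -3), so q lies in its Voronoi cell.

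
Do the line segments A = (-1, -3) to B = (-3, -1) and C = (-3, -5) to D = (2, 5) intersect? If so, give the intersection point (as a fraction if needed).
Yes; intersection at (-5/3, -7/3) (t = 1/3 on AB, s = 4/15 on CD)

Parametrize AB as A + t(B − A) = (-1 + -2 t, -3 + 2 t) and CD as C + s(D − C) = (-3 + 5 s, -5 + 10 s). Solve the linear system for (t, s). Determinant = 30 ≠ 0, so a unique intersection of the containing lines exists. Solution: t = 1/3, s = 4/15 — both in [0, 1], so the segments cross. Intersection point: (-5/3, -7/3).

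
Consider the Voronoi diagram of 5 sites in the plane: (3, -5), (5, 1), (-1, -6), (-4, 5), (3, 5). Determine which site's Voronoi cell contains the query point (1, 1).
Nearest site = (5, 1)

The Voronoi cell of site s contains exactly those query points closer to s than to any other site. Compute squared distances from q = (1, 1) to each site:
  (5 − 1)² + (1 − 1)² = 16
  (3 − 1)² + (5 − 1)² = 20
  (3 − 1)² + (-5 − 1)² = 40
  (-4 − 1)² + (5 − 1)² = 41
  (-1 − 1)² + (-6 − 1)² = 53
Minimum is attained by (5, 1), so q lies in its Voronoi cell.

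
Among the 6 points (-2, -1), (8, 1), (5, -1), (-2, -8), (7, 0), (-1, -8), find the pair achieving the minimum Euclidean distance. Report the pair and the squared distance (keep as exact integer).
Pair = ((-2, -8), (-1, -8)); squared distance = 1

Compute all C(6, 2) = 15 pairwise squared distances (x_i − x_j)² + (y_i − y_j)². The minimum is 1, attained by the pair ((-2, -8), (-1, -8)).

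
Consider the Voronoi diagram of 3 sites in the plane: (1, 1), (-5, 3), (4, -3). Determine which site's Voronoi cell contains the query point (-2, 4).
Nearest site = (-5, 3)

The Voronoi cell of site s contains exactly those query points closer to s than to any other site. Compute squared distances from q = (-2, 4) to each site:
  (-5 − -2)² + (3 − 4)² = 10
  (1 − -2)² + (1 − 4)² = 18
  (4 − -2)² + (-3 − 4)² = 85
Minimum is attained by (-5, 3), so q lies in its Voronoi cell.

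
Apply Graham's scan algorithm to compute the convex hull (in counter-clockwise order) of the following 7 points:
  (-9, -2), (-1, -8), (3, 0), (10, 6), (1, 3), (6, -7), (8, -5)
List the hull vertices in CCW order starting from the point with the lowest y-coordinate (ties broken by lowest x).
Hull (CCW) = [(-1, -8), (6, -7), (8, -5), (10, 6), (1, 3), (-9, -2)]

Graham scan procedure:
  1. Find the pivot p₀ = point with lowest y (tie → lowest x): (-1, -8).
  2. Sort the remaining points by polar angle around p₀.
  3. Walk through sorted points, maintaining a stack; pop the top while the last three entries make a non-left turn (cross product ≤ 0).
  4. Final stack is the convex hull in CCW order: (-1, -8), (6, -7), (8, -5), (10, 6), (1, 3), (-9, -2).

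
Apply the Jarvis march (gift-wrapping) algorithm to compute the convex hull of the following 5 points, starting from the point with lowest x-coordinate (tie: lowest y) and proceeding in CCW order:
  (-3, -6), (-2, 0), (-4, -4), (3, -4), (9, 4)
Hull (CCW) = [(-4, -4), (-3, -6), (3, -4), (9, 4), (-2, 0)]

Jarvis march: at each step, from the current hull vertex p, select the next vertex q as the point such that every other point lies strictly to the left of (or on) the directed line p → q. (Equivalently: for every other point r, the cross product (q − p) × (r − p) ≥ 0.)
Starting point (lowest x, tie lowest y): (-4, -4). Wrap until returning to start. Resulting hull: (-4, -4), (-3, -6), (3, -4), (9, 4), (-2, 0).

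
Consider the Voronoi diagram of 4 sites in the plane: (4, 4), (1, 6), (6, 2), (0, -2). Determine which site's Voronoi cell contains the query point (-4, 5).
Nearest site = (1, 6)

The Voronoi cell of site s contains exactly those query points closer to s than to any other site. Compute squared distances from q = (-4, 5) to each site:
  (1 − -4)² + (6 − 5)² = 26
  (0 − -4)² + (-2 − 5)² = 65
  (4 − -4)² + (4 − 5)² = 65
  (6 − -4)² + (2 − 5)² = 109
Minimum is attained by (1, 6), so q lies in its Voronoi cell.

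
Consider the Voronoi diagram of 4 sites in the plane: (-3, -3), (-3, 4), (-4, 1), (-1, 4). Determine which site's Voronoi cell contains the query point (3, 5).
Nearest site = (-1, 4)

The Voronoi cell of site s contains exactly those query points closer to s than to any other site. Compute squared distances from q = (3, 5) to each site:
  (-1 − 3)² + (4 − 5)² = 17
  (-3 − 3)² + (4 − 5)² = 37
  (-4 − 3)² + (1 − 5)² = 65
  (-3 − 3)² + (-3 − 5)² = 100
Minimum is attained by (-1, 4), so q lies in its Voronoi cell.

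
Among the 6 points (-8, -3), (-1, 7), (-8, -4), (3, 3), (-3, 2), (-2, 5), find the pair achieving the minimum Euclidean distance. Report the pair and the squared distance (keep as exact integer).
Pair = ((-8, -3), (-8, -4)); squared distance = 1

Compute all C(6, 2) = 15 pairwise squared distances (x_i − x_j)² + (y_i − y_j)². The minimum is 1, attained by the pair ((-8, -3), (-8, -4)).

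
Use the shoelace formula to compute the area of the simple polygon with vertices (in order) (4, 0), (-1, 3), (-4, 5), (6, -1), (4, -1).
Area = 5/2

Shoelace formula: Area = (1/2) |Σ_i (x_i · y_{i+1} − x_{i+1} · y_i)| (indices mod n). Compute each cross term:
  (4)(3) − (-1)(0) = 12
  (-1)(5) − (-4)(3) = 7
  (-4)(-1) − (6)(5) = -26
  (6)(-1) − (4)(-1) = -2
  (4)(0) − (4)(-1) = 4
Sum = -5, so (signed) Area = -5/2 = -5/2, |Area| = 5/2.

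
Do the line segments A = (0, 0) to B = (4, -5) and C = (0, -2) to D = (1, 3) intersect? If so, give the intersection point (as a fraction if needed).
Yes; intersection at (8/25, -2/5) (t = 2/25 on AB, s = 8/25 on CD)

Parametrize AB as A + t(B − A) = (0 + 4 t, 0 + -5 t) and CD as C + s(D − C) = (0 + 1 s, -2 + 5 s). Solve the linear system for (t, s). Determinant = -25 ≠ 0, so a unique intersection of the containing lines exists. Solution: t = 2/25, s = 8/25 — both in [0, 1], so the segments cross. Intersection point: (8/25, -2/5).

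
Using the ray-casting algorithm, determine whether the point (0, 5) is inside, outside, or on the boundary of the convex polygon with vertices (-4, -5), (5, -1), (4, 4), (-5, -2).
The point (0, 5) lies strictly outside the polygon

Cast a horizontal ray to the right from the query point and count how many polygon edges it crosses (each edge strictly once or zero times, handled with the usual half-open convention). 
Parity of crossings → even ⇒ outside.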